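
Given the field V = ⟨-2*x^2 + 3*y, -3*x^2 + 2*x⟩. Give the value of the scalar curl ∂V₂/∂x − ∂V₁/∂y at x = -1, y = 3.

5

∂V₂/∂x = -6*x + 2
∂V₁/∂y = 3
Scalar curl = -6*x - 1
At (-1, 3): 5.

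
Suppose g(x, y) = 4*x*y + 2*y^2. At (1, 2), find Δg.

∂²g/∂x² = 0
∂²g/∂y² = 4
∇²g = 4
At (1, 2): 4.

4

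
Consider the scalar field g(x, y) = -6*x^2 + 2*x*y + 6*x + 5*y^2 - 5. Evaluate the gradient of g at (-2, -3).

∂g/∂x = -12*x + 2*y + 6
∂g/∂y = 2*x + 10*y
∇g = (-12*x + 2*y + 6, 2*x + 10*y)
At (-2, -3): (24, -34).

(24, -34)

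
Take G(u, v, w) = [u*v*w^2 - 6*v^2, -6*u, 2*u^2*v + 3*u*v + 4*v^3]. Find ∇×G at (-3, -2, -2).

(∇×G)₁ = ∂G₃/∂v − ∂G₂/∂w = 2*u^2 + 3*u + 12*v^2
(∇×G)₂ = ∂G₁/∂w − ∂G₃/∂u = 2*u*v*w - 4*u*v - 3*v
(∇×G)₃ = ∂G₂/∂u − ∂G₁/∂v = -u*w^2 + 12*v - 6
∇×G = (2*u^2 + 3*u + 12*v^2, 2*u*v*w - 4*u*v - 3*v, -u*w^2 + 12*v - 6)
At (-3, -2, -2): (57, -42, -18).

(57, -42, -18)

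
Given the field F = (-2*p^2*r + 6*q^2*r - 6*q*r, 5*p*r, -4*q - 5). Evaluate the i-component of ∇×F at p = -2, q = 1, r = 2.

6

(∇×F)_1 = ∂F₃/∂q − ∂F₂/∂r
= -4 − (5*p)
= -5*p - 4
At (-2, 1, 2): 6.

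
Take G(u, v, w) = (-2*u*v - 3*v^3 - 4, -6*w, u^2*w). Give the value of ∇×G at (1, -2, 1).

(6, -2, 38)

(∇×G)₁ = ∂G₃/∂v − ∂G₂/∂w = 6
(∇×G)₂ = ∂G₁/∂w − ∂G₃/∂u = -2*u*w
(∇×G)₃ = ∂G₂/∂u − ∂G₁/∂v = 2*u + 9*v^2
∇×G = (6, -2*u*w, 2*u + 9*v^2)
At (1, -2, 1): (6, -2, 38).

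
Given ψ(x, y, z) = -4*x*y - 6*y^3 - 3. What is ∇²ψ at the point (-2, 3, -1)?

-108

∂²ψ/∂x² = 0
∂²ψ/∂y² = -36*y
∂²ψ/∂z² = 0
∇²ψ = -36*y
At (-2, 3, -1): -108.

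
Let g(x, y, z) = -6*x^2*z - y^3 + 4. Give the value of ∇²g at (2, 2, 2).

∂²g/∂x² = -12*z
∂²g/∂y² = -6*y
∂²g/∂z² = 0
∇²g = -6*y - 12*z
At (2, 2, 2): -36.

-36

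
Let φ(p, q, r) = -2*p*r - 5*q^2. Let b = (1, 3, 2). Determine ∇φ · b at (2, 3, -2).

∂φ/∂p = -2*r
∂φ/∂q = -10*q
∂φ/∂r = -2*p
∇φ at (2, 3, -2) = (4, -30, -4)
∇φ · b = (4)(1) + (-30)(3) + (-4)(2) = -94

-94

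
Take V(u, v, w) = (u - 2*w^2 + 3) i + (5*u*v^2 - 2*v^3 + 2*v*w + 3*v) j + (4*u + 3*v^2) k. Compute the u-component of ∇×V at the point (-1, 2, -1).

8

(∇×V)_1 = ∂V₃/∂v − ∂V₂/∂w
= 6*v − (2*v)
= 4*v
At (-1, 2, -1): 8.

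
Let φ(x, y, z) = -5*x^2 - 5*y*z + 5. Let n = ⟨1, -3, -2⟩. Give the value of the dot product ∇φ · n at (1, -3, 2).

∂φ/∂x = -10*x
∂φ/∂y = -5*z
∂φ/∂z = -5*y
∇φ at (1, -3, 2) = (-10, -10, 15)
∇φ · n = (-10)(1) + (-10)(-3) + (15)(-2) = -10

-10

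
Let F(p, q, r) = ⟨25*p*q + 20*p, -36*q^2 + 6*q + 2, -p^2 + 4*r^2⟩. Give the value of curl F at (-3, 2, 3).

(0, -6, 75)

(∇×F)₁ = ∂F₃/∂q − ∂F₂/∂r = 0
(∇×F)₂ = ∂F₁/∂r − ∂F₃/∂p = 2*p
(∇×F)₃ = ∂F₂/∂p − ∂F₁/∂q = -25*p
∇×F = (0, 2*p, -25*p)
At (-3, 2, 3): (0, -6, 75).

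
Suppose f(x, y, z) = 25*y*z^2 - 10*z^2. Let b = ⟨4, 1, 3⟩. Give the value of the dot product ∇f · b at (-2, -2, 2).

∂f/∂x = 0
∂f/∂y = 25*z^2
∂f/∂z = 50*y*z - 20*z
∇f at (-2, -2, 2) = (0, 100, -240)
∇f · b = (0)(4) + (100)(1) + (-240)(3) = -620

-620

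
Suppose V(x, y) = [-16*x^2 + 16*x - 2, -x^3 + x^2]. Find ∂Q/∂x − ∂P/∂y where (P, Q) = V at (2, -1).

∂V₂/∂x = -3*x^2 + 2*x
∂V₁/∂y = 0
Scalar curl = -3*x^2 + 2*x
At (2, -1): -8.

-8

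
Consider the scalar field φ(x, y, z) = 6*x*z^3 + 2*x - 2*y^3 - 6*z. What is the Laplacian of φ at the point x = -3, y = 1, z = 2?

-228

∂²φ/∂x² = 0
∂²φ/∂y² = -12*y
∂²φ/∂z² = 36*x*z
∇²φ = 36*x*z - 12*y
At (-3, 1, 2): -228.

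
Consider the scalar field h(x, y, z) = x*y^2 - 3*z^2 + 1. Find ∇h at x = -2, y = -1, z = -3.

(1, 4, 18)

∂h/∂x = y^2
∂h/∂y = 2*x*y
∂h/∂z = -6*z
∇h = (y^2, 2*x*y, -6*z)
At (-2, -1, -3): (1, 4, 18).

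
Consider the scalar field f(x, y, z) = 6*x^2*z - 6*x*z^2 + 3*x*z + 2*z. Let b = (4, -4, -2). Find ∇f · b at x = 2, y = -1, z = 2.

∂f/∂x = 12*x*z - 6*z^2 + 3*z
∂f/∂y = 0
∂f/∂z = 6*x^2 - 12*x*z + 3*x + 2
∇f at (2, -1, 2) = (30, 0, -16)
∇f · b = (30)(4) + (0)(-4) + (-16)(-2) = 152

152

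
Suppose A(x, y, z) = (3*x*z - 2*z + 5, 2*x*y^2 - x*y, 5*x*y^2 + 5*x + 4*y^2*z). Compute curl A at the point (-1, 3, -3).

(∇×A)₁ = ∂A₃/∂y − ∂A₂/∂z = 10*x*y + 8*y*z
(∇×A)₂ = ∂A₁/∂z − ∂A₃/∂x = 3*x - 5*y^2 - 7
(∇×A)₃ = ∂A₂/∂x − ∂A₁/∂y = 2*y^2 - y
∇×A = (10*x*y + 8*y*z, 3*x - 5*y^2 - 7, 2*y^2 - y)
At (-1, 3, -3): (-102, -55, 15).

(-102, -55, 15)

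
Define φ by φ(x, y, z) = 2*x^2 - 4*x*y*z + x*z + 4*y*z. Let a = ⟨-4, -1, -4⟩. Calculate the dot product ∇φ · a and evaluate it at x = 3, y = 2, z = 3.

∂φ/∂x = 4*x - 4*y*z + z
∂φ/∂y = -4*x*z + 4*z
∂φ/∂z = -4*x*y + x + 4*y
∇φ at (3, 2, 3) = (-9, -24, -13)
∇φ · a = (-9)(-4) + (-24)(-1) + (-13)(-4) = 112

112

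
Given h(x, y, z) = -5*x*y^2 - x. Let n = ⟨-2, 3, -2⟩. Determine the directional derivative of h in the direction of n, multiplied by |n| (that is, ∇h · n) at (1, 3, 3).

∂h/∂x = -5*y^2 - 1
∂h/∂y = -10*x*y
∂h/∂z = 0
∇h at (1, 3, 3) = (-46, -30, 0)
∇h · n = (-46)(-2) + (-30)(3) + (0)(-2) = 2

2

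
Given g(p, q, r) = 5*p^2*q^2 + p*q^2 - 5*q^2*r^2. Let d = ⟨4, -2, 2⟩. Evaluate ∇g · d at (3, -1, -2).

∂g/∂p = 10*p*q^2 + q^2
∂g/∂q = 10*p^2*q + 2*p*q - 10*q*r^2
∂g/∂r = -10*q^2*r
∇g at (3, -1, -2) = (31, -56, 20)
∇g · d = (31)(4) + (-56)(-2) + (20)(2) = 276

276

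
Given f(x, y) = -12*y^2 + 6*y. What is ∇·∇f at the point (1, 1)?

∂²f/∂x² = 0
∂²f/∂y² = -24
∇²f = -24
At (1, 1): -24.

-24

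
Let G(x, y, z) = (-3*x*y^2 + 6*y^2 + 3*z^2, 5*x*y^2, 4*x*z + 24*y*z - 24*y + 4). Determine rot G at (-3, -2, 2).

(24, 4, 80)

(∇×G)₁ = ∂G₃/∂y − ∂G₂/∂z = 24*z - 24
(∇×G)₂ = ∂G₁/∂z − ∂G₃/∂x = 2*z
(∇×G)₃ = ∂G₂/∂x − ∂G₁/∂y = 6*x*y + 5*y^2 - 12*y
∇×G = (24*z - 24, 2*z, 6*x*y + 5*y^2 - 12*y)
At (-3, -2, 2): (24, 4, 80).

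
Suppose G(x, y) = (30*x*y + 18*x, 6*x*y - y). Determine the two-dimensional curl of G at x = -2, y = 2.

∂G₂/∂x = 6*y
∂G₁/∂y = 30*x
Scalar curl = -30*x + 6*y
At (-2, 2): 72.

72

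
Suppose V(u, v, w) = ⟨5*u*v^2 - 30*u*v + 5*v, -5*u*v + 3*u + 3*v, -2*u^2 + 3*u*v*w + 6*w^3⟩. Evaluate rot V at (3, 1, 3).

(∇×V)₁ = ∂V₃/∂v − ∂V₂/∂w = 3*u*w
(∇×V)₂ = ∂V₁/∂w − ∂V₃/∂u = 4*u - 3*v*w
(∇×V)₃ = ∂V₂/∂u − ∂V₁/∂v = -10*u*v + 30*u - 5*v - 2
∇×V = (3*u*w, 4*u - 3*v*w, -10*u*v + 30*u - 5*v - 2)
At (3, 1, 3): (27, 3, 53).

(27, 3, 53)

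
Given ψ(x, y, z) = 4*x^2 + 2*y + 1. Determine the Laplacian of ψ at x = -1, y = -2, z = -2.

8

∂²ψ/∂x² = 8
∂²ψ/∂y² = 0
∂²ψ/∂z² = 0
∇²ψ = 8
At (-1, -2, -2): 8.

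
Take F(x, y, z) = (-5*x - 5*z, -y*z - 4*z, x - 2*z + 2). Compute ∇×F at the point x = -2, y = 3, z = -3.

(7, -6, 0)

(∇×F)₁ = ∂F₃/∂y − ∂F₂/∂z = y + 4
(∇×F)₂ = ∂F₁/∂z − ∂F₃/∂x = -6
(∇×F)₃ = ∂F₂/∂x − ∂F₁/∂y = 0
∇×F = (y + 4, -6, 0)
At (-2, 3, -3): (7, -6, 0).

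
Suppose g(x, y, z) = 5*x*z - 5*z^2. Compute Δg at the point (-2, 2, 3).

∂²g/∂x² = 0
∂²g/∂y² = 0
∂²g/∂z² = -10
∇²g = -10
At (-2, 2, 3): -10.

-10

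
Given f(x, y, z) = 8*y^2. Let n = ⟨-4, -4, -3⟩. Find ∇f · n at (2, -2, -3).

∂f/∂x = 0
∂f/∂y = 16*y
∂f/∂z = 0
∇f at (2, -2, -3) = (0, -32, 0)
∇f · n = (0)(-4) + (-32)(-4) + (0)(-3) = 128

128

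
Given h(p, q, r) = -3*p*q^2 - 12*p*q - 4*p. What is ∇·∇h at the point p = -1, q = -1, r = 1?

6

∂²h/∂p² = 0
∂²h/∂q² = -6*p
∂²h/∂r² = 0
∇²h = -6*p
At (-1, -1, 1): 6.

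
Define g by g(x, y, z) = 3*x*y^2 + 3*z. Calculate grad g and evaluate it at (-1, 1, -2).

(3, -6, 3)

∂g/∂x = 3*y^2
∂g/∂y = 6*x*y
∂g/∂z = 3
∇g = (3*y^2, 6*x*y, 3)
At (-1, 1, -2): (3, -6, 3).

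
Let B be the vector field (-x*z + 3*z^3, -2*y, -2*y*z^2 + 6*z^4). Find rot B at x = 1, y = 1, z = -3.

(-18, 80, 0)

(∇×B)₁ = ∂B₃/∂y − ∂B₂/∂z = -2*z^2
(∇×B)₂ = ∂B₁/∂z − ∂B₃/∂x = -x + 9*z^2
(∇×B)₃ = ∂B₂/∂x − ∂B₁/∂y = 0
∇×B = (-2*z^2, -x + 9*z^2, 0)
At (1, 1, -3): (-18, 80, 0).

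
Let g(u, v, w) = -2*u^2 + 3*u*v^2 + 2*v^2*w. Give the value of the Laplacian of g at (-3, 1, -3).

∂²g/∂u² = -4
∂²g/∂v² = 2*(3*u + 2*w)
∂²g/∂w² = 0
∇²g = 6*u + 4*w - 4
At (-3, 1, -3): -34.

-34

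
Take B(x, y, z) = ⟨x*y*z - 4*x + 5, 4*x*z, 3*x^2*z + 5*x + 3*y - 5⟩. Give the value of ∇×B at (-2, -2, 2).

(∇×B)₁ = ∂B₃/∂y − ∂B₂/∂z = -4*x + 3
(∇×B)₂ = ∂B₁/∂z − ∂B₃/∂x = x*y - 6*x*z - 5
(∇×B)₃ = ∂B₂/∂x − ∂B₁/∂y = -x*z + 4*z
∇×B = (-4*x + 3, x*y - 6*x*z - 5, -x*z + 4*z)
At (-2, -2, 2): (11, 23, 12).

(11, 23, 12)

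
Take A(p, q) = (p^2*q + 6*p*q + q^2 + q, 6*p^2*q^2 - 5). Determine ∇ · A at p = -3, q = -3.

-324

∂A₁/∂p = 2*p*q + 6*q
∂A₂/∂q = 12*p^2*q
∇·A = 12*p^2*q + 2*p*q + 6*q
At (-3, -3): -324.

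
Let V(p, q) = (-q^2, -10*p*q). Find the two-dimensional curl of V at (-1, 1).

-8

∂V₂/∂p = -10*q
∂V₁/∂q = -2*q
Scalar curl = -8*q
At (-1, 1): -8.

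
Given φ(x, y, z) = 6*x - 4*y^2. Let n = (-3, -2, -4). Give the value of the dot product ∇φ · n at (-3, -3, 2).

∂φ/∂x = 6
∂φ/∂y = -8*y
∂φ/∂z = 0
∇φ at (-3, -3, 2) = (6, 24, 0)
∇φ · n = (6)(-3) + (24)(-2) + (0)(-4) = -66

-66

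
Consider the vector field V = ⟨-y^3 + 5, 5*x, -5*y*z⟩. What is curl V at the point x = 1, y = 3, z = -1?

(5, 0, 32)

(∇×V)₁ = ∂V₃/∂y − ∂V₂/∂z = -5*z
(∇×V)₂ = ∂V₁/∂z − ∂V₃/∂x = 0
(∇×V)₃ = ∂V₂/∂x − ∂V₁/∂y = 3*y^2 + 5
∇×V = (-5*z, 0, 3*y^2 + 5)
At (1, 3, -1): (5, 0, 32).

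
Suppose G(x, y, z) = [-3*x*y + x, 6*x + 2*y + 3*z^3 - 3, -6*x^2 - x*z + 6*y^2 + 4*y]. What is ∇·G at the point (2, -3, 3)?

∂G₁/∂x = -3*y + 1
∂G₂/∂y = 2
∂G₃/∂z = -x
∇·G = -x - 3*y + 3
At (2, -3, 3): 10.

10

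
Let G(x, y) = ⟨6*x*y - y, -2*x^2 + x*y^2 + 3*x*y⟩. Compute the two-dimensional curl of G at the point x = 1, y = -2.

-11

∂G₂/∂x = -4*x + y^2 + 3*y
∂G₁/∂y = 6*x - 1
Scalar curl = -10*x + y^2 + 3*y + 1
At (1, -2): -11.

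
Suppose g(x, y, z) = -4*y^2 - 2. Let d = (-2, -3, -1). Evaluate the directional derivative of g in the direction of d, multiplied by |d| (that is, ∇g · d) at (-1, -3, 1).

∂g/∂x = 0
∂g/∂y = -8*y
∂g/∂z = 0
∇g at (-1, -3, 1) = (0, 24, 0)
∇g · d = (0)(-2) + (24)(-3) + (0)(-1) = -72

-72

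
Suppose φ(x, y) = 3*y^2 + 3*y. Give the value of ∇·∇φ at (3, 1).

∂²φ/∂x² = 0
∂²φ/∂y² = 6
∇²φ = 6
At (3, 1): 6.

6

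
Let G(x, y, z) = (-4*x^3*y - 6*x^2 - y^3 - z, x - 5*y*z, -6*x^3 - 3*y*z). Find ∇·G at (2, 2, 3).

∂G₁/∂x = -12*x^2*y - 12*x
∂G₂/∂y = -5*z
∂G₃/∂z = -3*y
∇·G = -12*x^2*y - 12*x - 3*y - 5*z
At (2, 2, 3): -141.

-141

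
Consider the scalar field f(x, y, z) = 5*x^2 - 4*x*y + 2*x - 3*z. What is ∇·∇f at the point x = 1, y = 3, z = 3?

∂²f/∂x² = 10
∂²f/∂y² = 0
∂²f/∂z² = 0
∇²f = 10
At (1, 3, 3): 10.

10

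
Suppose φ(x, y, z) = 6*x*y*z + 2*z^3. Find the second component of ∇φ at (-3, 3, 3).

(∇φ)_2 = ∂φ/∂y = 6*x*z
At (-3, 3, 3): -54.

-54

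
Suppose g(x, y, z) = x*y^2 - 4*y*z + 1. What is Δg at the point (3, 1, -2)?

6

∂²g/∂x² = 0
∂²g/∂y² = 2*x
∂²g/∂z² = 0
∇²g = 2*x
At (3, 1, -2): 6.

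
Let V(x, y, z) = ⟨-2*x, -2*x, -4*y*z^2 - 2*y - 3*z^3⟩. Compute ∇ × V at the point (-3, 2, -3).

(∇×V)₁ = ∂V₃/∂y − ∂V₂/∂z = -4*z^2 - 2
(∇×V)₂ = ∂V₁/∂z − ∂V₃/∂x = 0
(∇×V)₃ = ∂V₂/∂x − ∂V₁/∂y = -2
∇×V = (-4*z^2 - 2, 0, -2)
At (-3, 2, -3): (-38, 0, -2).

(-38, 0, -2)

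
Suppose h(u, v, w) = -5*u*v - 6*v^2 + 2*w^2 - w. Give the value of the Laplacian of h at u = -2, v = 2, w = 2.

-8

∂²h/∂u² = 0
∂²h/∂v² = -12
∂²h/∂w² = 4
∇²h = -8
At (-2, 2, 2): -8.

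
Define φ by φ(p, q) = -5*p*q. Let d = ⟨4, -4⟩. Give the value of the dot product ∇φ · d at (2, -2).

80

∂φ/∂p = -5*q
∂φ/∂q = -5*p
∇φ at (2, -2) = (10, -10)
∇φ · d = (10)(4) + (-10)(-4) = 80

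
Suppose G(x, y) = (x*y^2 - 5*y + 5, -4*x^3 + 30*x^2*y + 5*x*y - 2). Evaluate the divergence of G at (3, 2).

289

∂G₁/∂x = y^2
∂G₂/∂y = 30*x^2 + 5*x
∇·G = 30*x^2 + 5*x + y^2
At (3, 2): 289.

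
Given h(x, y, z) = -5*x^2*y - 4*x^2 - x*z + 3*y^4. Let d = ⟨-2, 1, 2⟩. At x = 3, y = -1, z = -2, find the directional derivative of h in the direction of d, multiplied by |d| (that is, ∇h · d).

∂h/∂x = -10*x*y - 8*x - z
∂h/∂y = -5*x^2 + 12*y^3
∂h/∂z = -x
∇h at (3, -1, -2) = (8, -57, -3)
∇h · d = (8)(-2) + (-57)(1) + (-3)(2) = -79

-79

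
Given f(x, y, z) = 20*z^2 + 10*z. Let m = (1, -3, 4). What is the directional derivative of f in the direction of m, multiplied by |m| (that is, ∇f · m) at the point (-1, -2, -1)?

∂f/∂x = 0
∂f/∂y = 0
∂f/∂z = 40*z + 10
∇f at (-1, -2, -1) = (0, 0, -30)
∇f · m = (0)(1) + (0)(-3) + (-30)(4) = -120

-120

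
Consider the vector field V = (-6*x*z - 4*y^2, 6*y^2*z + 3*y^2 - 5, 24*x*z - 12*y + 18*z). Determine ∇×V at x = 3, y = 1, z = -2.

(-18, 30, 8)

(∇×V)₁ = ∂V₃/∂y − ∂V₂/∂z = -6*y^2 - 12
(∇×V)₂ = ∂V₁/∂z − ∂V₃/∂x = -6*x - 24*z
(∇×V)₃ = ∂V₂/∂x − ∂V₁/∂y = 8*y
∇×V = (-6*y^2 - 12, -6*x - 24*z, 8*y)
At (3, 1, -2): (-18, 30, 8).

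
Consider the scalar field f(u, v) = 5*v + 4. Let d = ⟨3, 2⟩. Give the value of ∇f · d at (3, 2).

10

∂f/∂u = 0
∂f/∂v = 5
∇f at (3, 2) = (0, 5)
∇f · d = (0)(3) + (5)(2) = 10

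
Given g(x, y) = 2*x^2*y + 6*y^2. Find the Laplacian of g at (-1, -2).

∂²g/∂x² = 4*y
∂²g/∂y² = 12
∇²g = 4*y + 12
At (-1, -2): 4.

4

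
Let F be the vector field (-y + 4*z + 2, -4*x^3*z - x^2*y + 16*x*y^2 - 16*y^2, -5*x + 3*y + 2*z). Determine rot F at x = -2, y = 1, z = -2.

(∇×F)₁ = ∂F₃/∂y − ∂F₂/∂z = 4*x^3 + 3
(∇×F)₂ = ∂F₁/∂z − ∂F₃/∂x = 9
(∇×F)₃ = ∂F₂/∂x − ∂F₁/∂y = -12*x^2*z - 2*x*y + 16*y^2 + 1
∇×F = (4*x^3 + 3, 9, -12*x^2*z - 2*x*y + 16*y^2 + 1)
At (-2, 1, -2): (-29, 9, 117).

(-29, 9, 117)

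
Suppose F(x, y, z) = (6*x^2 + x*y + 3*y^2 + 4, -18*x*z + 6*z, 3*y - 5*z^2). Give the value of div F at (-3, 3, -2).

∂F₁/∂x = 12*x + y
∂F₂/∂y = 0
∂F₃/∂z = -10*z
∇·F = 12*x + y - 10*z
At (-3, 3, -2): -13.

-13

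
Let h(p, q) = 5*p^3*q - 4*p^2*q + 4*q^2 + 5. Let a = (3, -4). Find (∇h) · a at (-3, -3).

-651

∂h/∂p = 15*p^2*q - 8*p*q
∂h/∂q = 5*p^3 - 4*p^2 + 8*q
∇h at (-3, -3) = (-477, -195)
∇h · a = (-477)(3) + (-195)(-4) = -651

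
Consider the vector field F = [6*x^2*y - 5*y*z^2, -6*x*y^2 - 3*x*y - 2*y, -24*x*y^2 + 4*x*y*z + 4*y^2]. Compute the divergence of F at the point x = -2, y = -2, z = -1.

20

∂F₁/∂x = 12*x*y
∂F₂/∂y = -12*x*y - 3*x - 2
∂F₃/∂z = 4*x*y
∇·F = 4*x*y - 3*x - 2
At (-2, -2, -1): 20.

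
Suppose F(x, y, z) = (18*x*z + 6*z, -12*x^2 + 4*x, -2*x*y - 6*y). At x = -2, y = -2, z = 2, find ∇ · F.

36

∂F₁/∂x = 18*z
∂F₂/∂y = 0
∂F₃/∂z = 0
∇·F = 18*z
At (-2, -2, 2): 36.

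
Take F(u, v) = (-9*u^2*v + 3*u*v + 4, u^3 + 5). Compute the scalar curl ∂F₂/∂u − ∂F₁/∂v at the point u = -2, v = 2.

54

∂F₂/∂u = 3*u^2
∂F₁/∂v = -9*u^2 + 3*u
Scalar curl = 12*u^2 - 3*u
At (-2, 2): 54.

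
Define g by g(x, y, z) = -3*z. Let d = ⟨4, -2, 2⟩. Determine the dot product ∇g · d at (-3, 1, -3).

-6

∂g/∂x = 0
∂g/∂y = 0
∂g/∂z = -3
∇g at (-3, 1, -3) = (0, 0, -3)
∇g · d = (0)(4) + (0)(-2) + (-3)(2) = -6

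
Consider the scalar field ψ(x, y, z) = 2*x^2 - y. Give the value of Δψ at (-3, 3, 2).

4

∂²ψ/∂x² = 4
∂²ψ/∂y² = 0
∂²ψ/∂z² = 0
∇²ψ = 4
At (-3, 3, 2): 4.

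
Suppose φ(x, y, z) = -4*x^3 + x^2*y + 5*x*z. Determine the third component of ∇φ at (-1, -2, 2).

(∇φ)_3 = ∂φ/∂z = 5*x
At (-1, -2, 2): -5.

-5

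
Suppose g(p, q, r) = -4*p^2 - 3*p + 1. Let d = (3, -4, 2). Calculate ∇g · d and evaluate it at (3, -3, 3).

-81

∂g/∂p = -8*p - 3
∂g/∂q = 0
∂g/∂r = 0
∇g at (3, -3, 3) = (-27, 0, 0)
∇g · d = (-27)(3) + (0)(-4) + (0)(2) = -81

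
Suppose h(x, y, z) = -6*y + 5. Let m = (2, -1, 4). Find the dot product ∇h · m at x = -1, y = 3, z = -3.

∂h/∂x = 0
∂h/∂y = -6
∂h/∂z = 0
∇h at (-1, 3, -3) = (0, -6, 0)
∇h · m = (0)(2) + (-6)(-1) + (0)(4) = 6

6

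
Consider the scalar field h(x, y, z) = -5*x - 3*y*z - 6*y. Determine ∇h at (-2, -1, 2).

(-5, -12, 3)

∂h/∂x = -5
∂h/∂y = -3*z - 6
∂h/∂z = -3*y
∇h = (-5, -3*z - 6, -3*y)
At (-2, -1, 2): (-5, -12, 3).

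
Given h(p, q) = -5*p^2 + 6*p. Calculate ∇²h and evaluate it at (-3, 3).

-10

∂²h/∂p² = -10
∂²h/∂q² = 0
∇²h = -10
At (-3, 3): -10.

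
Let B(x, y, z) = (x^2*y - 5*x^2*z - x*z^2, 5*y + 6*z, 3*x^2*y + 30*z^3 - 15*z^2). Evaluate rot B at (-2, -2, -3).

(6, -56, -4)

(∇×B)₁ = ∂B₃/∂y − ∂B₂/∂z = 3*x^2 - 6
(∇×B)₂ = ∂B₁/∂z − ∂B₃/∂x = -5*x^2 - 6*x*y - 2*x*z
(∇×B)₃ = ∂B₂/∂x − ∂B₁/∂y = -x^2
∇×B = (3*x^2 - 6, -5*x^2 - 6*x*y - 2*x*z, -x^2)
At (-2, -2, -3): (6, -56, -4).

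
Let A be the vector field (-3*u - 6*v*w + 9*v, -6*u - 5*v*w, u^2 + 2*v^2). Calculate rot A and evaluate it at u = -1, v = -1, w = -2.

(-9, 8, -27)

(∇×A)₁ = ∂A₃/∂v − ∂A₂/∂w = 9*v
(∇×A)₂ = ∂A₁/∂w − ∂A₃/∂u = -2*u - 6*v
(∇×A)₃ = ∂A₂/∂u − ∂A₁/∂v = 6*w - 15
∇×A = (9*v, -2*u - 6*v, 6*w - 15)
At (-1, -1, -2): (-9, 8, -27).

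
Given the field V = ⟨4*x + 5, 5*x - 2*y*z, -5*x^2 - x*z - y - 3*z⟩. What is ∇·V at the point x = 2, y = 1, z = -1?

∂V₁/∂x = 4
∂V₂/∂y = -2*z
∂V₃/∂z = -x - 3
∇·V = -x - 2*z + 1
At (2, 1, -1): 1.

1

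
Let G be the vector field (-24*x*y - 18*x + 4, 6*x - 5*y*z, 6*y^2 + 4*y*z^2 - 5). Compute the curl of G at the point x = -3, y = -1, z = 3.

(19, 0, -66)

(∇×G)₁ = ∂G₃/∂y − ∂G₂/∂z = 17*y + 4*z^2
(∇×G)₂ = ∂G₁/∂z − ∂G₃/∂x = 0
(∇×G)₃ = ∂G₂/∂x − ∂G₁/∂y = 24*x + 6
∇×G = (17*y + 4*z^2, 0, 24*x + 6)
At (-3, -1, 3): (19, 0, -66).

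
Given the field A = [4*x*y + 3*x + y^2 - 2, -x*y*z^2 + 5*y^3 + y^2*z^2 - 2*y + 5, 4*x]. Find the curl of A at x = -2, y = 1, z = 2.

(∇×A)₁ = ∂A₃/∂y − ∂A₂/∂z = 2*x*y*z - 2*y^2*z
(∇×A)₂ = ∂A₁/∂z − ∂A₃/∂x = -4
(∇×A)₃ = ∂A₂/∂x − ∂A₁/∂y = -4*x - y*z^2 - 2*y
∇×A = (2*x*y*z - 2*y^2*z, -4, -4*x - y*z^2 - 2*y)
At (-2, 1, 2): (-12, -4, 2).

(-12, -4, 2)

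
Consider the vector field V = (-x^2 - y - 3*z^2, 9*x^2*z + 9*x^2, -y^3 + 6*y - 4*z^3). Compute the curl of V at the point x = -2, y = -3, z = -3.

(-57, 18, 73)

(∇×V)₁ = ∂V₃/∂y − ∂V₂/∂z = -9*x^2 - 3*y^2 + 6
(∇×V)₂ = ∂V₁/∂z − ∂V₃/∂x = -6*z
(∇×V)₃ = ∂V₂/∂x − ∂V₁/∂y = 18*x*z + 18*x + 1
∇×V = (-9*x^2 - 3*y^2 + 6, -6*z, 18*x*z + 18*x + 1)
At (-2, -3, -3): (-57, 18, 73).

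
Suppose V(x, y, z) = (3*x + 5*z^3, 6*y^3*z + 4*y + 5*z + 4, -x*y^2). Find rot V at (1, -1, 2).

(3, 61, 0)

(∇×V)₁ = ∂V₃/∂y − ∂V₂/∂z = -2*x*y - 6*y^3 - 5
(∇×V)₂ = ∂V₁/∂z − ∂V₃/∂x = y^2 + 15*z^2
(∇×V)₃ = ∂V₂/∂x − ∂V₁/∂y = 0
∇×V = (-2*x*y - 6*y^3 - 5, y^2 + 15*z^2, 0)
At (1, -1, 2): (3, 61, 0).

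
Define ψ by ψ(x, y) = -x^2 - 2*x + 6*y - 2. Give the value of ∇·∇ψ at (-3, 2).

∂²ψ/∂x² = -2
∂²ψ/∂y² = 0
∇²ψ = -2
At (-3, 2): -2.

-2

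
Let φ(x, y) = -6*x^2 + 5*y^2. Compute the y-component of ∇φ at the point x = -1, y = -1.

(∇φ)_2 = ∂φ/∂y = 10*y
At (-1, -1): -10.

-10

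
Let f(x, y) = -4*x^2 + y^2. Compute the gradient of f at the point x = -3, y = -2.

(24, -4)

∂f/∂x = -8*x
∂f/∂y = 2*y
∇f = (-8*x, 2*y)
At (-3, -2): (24, -4).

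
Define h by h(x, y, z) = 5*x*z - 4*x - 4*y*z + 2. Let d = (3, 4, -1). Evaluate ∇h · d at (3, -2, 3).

-38

∂h/∂x = 5*z - 4
∂h/∂y = -4*z
∂h/∂z = 5*x - 4*y
∇h at (3, -2, 3) = (11, -12, 23)
∇h · d = (11)(3) + (-12)(4) + (23)(-1) = -38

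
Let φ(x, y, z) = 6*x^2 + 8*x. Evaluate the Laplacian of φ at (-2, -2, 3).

∂²φ/∂x² = 12
∂²φ/∂y² = 0
∂²φ/∂z² = 0
∇²φ = 12
At (-2, -2, 3): 12.

12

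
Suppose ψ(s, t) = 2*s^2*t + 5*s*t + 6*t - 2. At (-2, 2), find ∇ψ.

∂ψ/∂s = 4*s*t + 5*t
∂ψ/∂t = 2*s^2 + 5*s + 6
∇ψ = (4*s*t + 5*t, 2*s^2 + 5*s + 6)
At (-2, 2): (-6, 4).

(-6, 4)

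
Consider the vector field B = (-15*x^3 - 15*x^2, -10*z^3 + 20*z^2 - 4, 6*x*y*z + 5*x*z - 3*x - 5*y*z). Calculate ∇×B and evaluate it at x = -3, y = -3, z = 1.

(-33, 16, 0)

(∇×B)₁ = ∂B₃/∂y − ∂B₂/∂z = 6*x*z + 30*z^2 - 45*z
(∇×B)₂ = ∂B₁/∂z − ∂B₃/∂x = -6*y*z - 5*z + 3
(∇×B)₃ = ∂B₂/∂x − ∂B₁/∂y = 0
∇×B = (6*x*z + 30*z^2 - 45*z, -6*y*z - 5*z + 3, 0)
At (-3, -3, 1): (-33, 16, 0).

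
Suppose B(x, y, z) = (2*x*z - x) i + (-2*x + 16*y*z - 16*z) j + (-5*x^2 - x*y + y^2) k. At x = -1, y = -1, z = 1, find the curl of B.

(31, -13, -2)

(∇×B)₁ = ∂B₃/∂y − ∂B₂/∂z = -x - 14*y + 16
(∇×B)₂ = ∂B₁/∂z − ∂B₃/∂x = 12*x + y
(∇×B)₃ = ∂B₂/∂x − ∂B₁/∂y = -2
∇×B = (-x - 14*y + 16, 12*x + y, -2)
At (-1, -1, 1): (31, -13, -2).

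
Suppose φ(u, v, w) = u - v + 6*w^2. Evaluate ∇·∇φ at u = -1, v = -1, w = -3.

∂²φ/∂u² = 0
∂²φ/∂v² = 0
∂²φ/∂w² = 12
∇²φ = 12
At (-1, -1, -3): 12.

12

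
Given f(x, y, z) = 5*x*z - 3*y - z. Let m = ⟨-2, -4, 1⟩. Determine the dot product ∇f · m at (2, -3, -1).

∂f/∂x = 5*z
∂f/∂y = -3
∂f/∂z = 5*x - 1
∇f at (2, -3, -1) = (-5, -3, 9)
∇f · m = (-5)(-2) + (-3)(-4) + (9)(1) = 31

31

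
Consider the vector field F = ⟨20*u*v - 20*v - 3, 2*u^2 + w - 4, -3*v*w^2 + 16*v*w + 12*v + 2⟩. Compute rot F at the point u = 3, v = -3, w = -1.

(∇×F)₁ = ∂F₃/∂v − ∂F₂/∂w = -3*w^2 + 16*w + 11
(∇×F)₂ = ∂F₁/∂w − ∂F₃/∂u = 0
(∇×F)₃ = ∂F₂/∂u − ∂F₁/∂v = -16*u + 20
∇×F = (-3*w^2 + 16*w + 11, 0, -16*u + 20)
At (3, -3, -1): (-8, 0, -28).

(-8, 0, -28)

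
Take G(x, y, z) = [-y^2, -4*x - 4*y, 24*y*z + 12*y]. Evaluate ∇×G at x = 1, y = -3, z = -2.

(∇×G)₁ = ∂G₃/∂y − ∂G₂/∂z = 24*z + 12
(∇×G)₂ = ∂G₁/∂z − ∂G₃/∂x = 0
(∇×G)₃ = ∂G₂/∂x − ∂G₁/∂y = 2*y - 4
∇×G = (24*z + 12, 0, 2*y - 4)
At (1, -3, -2): (-36, 0, -10).

(-36, 0, -10)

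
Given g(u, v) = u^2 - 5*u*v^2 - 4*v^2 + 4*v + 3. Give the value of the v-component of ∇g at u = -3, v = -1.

-18

(∇g)_2 = ∂g/∂v = -10*u*v - 8*v + 4
At (-3, -1): -18.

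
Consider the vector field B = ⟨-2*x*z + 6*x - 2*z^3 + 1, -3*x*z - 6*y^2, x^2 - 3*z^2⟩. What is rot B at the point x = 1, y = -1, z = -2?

(3, -28, 6)

(∇×B)₁ = ∂B₃/∂y − ∂B₂/∂z = 3*x
(∇×B)₂ = ∂B₁/∂z − ∂B₃/∂x = -4*x - 6*z^2
(∇×B)₃ = ∂B₂/∂x − ∂B₁/∂y = -3*z
∇×B = (3*x, -4*x - 6*z^2, -3*z)
At (1, -1, -2): (3, -28, 6).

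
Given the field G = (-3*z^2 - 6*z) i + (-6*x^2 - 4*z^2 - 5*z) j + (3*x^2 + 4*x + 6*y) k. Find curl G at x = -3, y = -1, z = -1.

(3, 14, 36)

(∇×G)₁ = ∂G₃/∂y − ∂G₂/∂z = 8*z + 11
(∇×G)₂ = ∂G₁/∂z − ∂G₃/∂x = -6*x - 6*z - 10
(∇×G)₃ = ∂G₂/∂x − ∂G₁/∂y = -12*x
∇×G = (8*z + 11, -6*x - 6*z - 10, -12*x)
At (-3, -1, -1): (3, 14, 36).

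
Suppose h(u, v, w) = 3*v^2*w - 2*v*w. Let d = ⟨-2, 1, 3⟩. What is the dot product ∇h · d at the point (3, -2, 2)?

∂h/∂u = 0
∂h/∂v = 6*v*w - 2*w
∂h/∂w = 3*v^2 - 2*v
∇h at (3, -2, 2) = (0, -28, 16)
∇h · d = (0)(-2) + (-28)(1) + (16)(3) = 20

20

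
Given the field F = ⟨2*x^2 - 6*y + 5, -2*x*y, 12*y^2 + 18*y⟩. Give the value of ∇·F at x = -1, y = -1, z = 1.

∂F₁/∂x = 4*x
∂F₂/∂y = -2*x
∂F₃/∂z = 0
∇·F = 2*x
At (-1, -1, 1): -2.

-2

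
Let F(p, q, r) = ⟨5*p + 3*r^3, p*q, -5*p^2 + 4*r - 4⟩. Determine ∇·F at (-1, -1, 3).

8

∂F₁/∂p = 5
∂F₂/∂q = p
∂F₃/∂r = 4
∇·F = p + 9
At (-1, -1, 3): 8.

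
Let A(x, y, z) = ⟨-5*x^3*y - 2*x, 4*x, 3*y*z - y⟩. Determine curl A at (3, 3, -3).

(-10, 0, 139)

(∇×A)₁ = ∂A₃/∂y − ∂A₂/∂z = 3*z - 1
(∇×A)₂ = ∂A₁/∂z − ∂A₃/∂x = 0
(∇×A)₃ = ∂A₂/∂x − ∂A₁/∂y = 5*x^3 + 4
∇×A = (3*z - 1, 0, 5*x^3 + 4)
At (3, 3, -3): (-10, 0, 139).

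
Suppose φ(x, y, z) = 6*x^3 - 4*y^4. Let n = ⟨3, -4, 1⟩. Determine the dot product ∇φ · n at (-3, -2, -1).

-26

∂φ/∂x = 18*x^2
∂φ/∂y = -16*y^3
∂φ/∂z = 0
∇φ at (-3, -2, -1) = (162, 128, 0)
∇φ · n = (162)(3) + (128)(-4) + (0)(1) = -26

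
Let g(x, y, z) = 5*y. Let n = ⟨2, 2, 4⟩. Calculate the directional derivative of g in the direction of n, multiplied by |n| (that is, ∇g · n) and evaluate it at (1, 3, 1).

10

∂g/∂x = 0
∂g/∂y = 5
∂g/∂z = 0
∇g at (1, 3, 1) = (0, 5, 0)
∇g · n = (0)(2) + (5)(2) + (0)(4) = 10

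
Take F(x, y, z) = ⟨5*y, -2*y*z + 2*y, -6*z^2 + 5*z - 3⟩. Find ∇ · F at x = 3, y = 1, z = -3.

49

∂F₁/∂x = 0
∂F₂/∂y = -2*z + 2
∂F₃/∂z = -12*z + 5
∇·F = -14*z + 7
At (3, 1, -3): 49.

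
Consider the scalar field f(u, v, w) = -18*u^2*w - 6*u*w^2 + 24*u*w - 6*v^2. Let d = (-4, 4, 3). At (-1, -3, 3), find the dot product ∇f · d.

∂f/∂u = -36*u*w - 6*w^2 + 24*w
∂f/∂v = -12*v
∂f/∂w = -18*u^2 - 12*u*w + 24*u
∇f at (-1, -3, 3) = (126, 36, -6)
∇f · d = (126)(-4) + (36)(4) + (-6)(3) = -378

-378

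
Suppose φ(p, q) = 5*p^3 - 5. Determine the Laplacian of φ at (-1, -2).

∂²φ/∂p² = 30*p
∂²φ/∂q² = 0
∇²φ = 30*p
At (-1, -2): -30.

-30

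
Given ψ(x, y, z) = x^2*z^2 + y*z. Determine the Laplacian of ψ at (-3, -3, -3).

36

∂²ψ/∂x² = 2*z^2
∂²ψ/∂y² = 0
∂²ψ/∂z² = 2*x^2
∇²ψ = 2*x^2 + 2*z^2
At (-3, -3, -3): 36.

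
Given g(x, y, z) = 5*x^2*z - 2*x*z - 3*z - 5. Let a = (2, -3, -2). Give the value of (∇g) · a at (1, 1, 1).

∂g/∂x = 10*x*z - 2*z
∂g/∂y = 0
∂g/∂z = 5*x^2 - 2*x - 3
∇g at (1, 1, 1) = (8, 0, 0)
∇g · a = (8)(2) + (0)(-3) + (0)(-2) = 16

16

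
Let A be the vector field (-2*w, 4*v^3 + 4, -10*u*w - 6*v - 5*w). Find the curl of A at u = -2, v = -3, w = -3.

(∇×A)₁ = ∂A₃/∂v − ∂A₂/∂w = -6
(∇×A)₂ = ∂A₁/∂w − ∂A₃/∂u = 10*w - 2
(∇×A)₃ = ∂A₂/∂u − ∂A₁/∂v = 0
∇×A = (-6, 10*w - 2, 0)
At (-2, -3, -3): (-6, -32, 0).

(-6, -32, 0)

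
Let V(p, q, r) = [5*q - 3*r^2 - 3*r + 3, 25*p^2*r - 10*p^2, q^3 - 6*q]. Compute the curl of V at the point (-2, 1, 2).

(∇×V)₁ = ∂V₃/∂q − ∂V₂/∂r = -25*p^2 + 3*q^2 - 6
(∇×V)₂ = ∂V₁/∂r − ∂V₃/∂p = -6*r - 3
(∇×V)₃ = ∂V₂/∂p − ∂V₁/∂q = 50*p*r - 20*p - 5
∇×V = (-25*p^2 + 3*q^2 - 6, -6*r - 3, 50*p*r - 20*p - 5)
At (-2, 1, 2): (-103, -15, -165).

(-103, -15, -165)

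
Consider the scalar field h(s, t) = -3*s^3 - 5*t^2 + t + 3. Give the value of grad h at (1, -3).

∂h/∂s = -9*s^2
∂h/∂t = -10*t + 1
∇h = (-9*s^2, -10*t + 1)
At (1, -3): (-9, 31).

(-9, 31)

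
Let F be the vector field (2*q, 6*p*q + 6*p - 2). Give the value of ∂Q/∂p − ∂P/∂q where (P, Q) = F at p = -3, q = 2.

16

∂F₂/∂p = 6*q + 6
∂F₁/∂q = 2
Scalar curl = 6*q + 4
At (-3, 2): 16.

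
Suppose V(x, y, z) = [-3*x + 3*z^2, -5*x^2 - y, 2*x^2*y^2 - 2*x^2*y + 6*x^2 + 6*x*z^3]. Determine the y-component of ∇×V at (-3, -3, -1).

(∇×V)_2 = ∂V₁/∂z − ∂V₃/∂x
= 6*z − (4*x*y^2 - 4*x*y + 12*x + 6*z^3)
= -4*x*y^2 + 4*x*y - 12*x - 6*z^3 + 6*z
At (-3, -3, -1): 180.

180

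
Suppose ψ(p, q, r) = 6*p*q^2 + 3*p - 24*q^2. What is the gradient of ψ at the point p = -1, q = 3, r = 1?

∂ψ/∂p = 6*q^2 + 3
∂ψ/∂q = 12*p*q - 48*q
∂ψ/∂r = 0
∇ψ = (6*q^2 + 3, 12*p*q - 48*q, 0)
At (-1, 3, 1): (57, -180, 0).

(57, -180, 0)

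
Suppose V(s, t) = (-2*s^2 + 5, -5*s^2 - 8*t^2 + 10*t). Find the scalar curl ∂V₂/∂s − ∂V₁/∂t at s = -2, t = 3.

20

∂V₂/∂s = -10*s
∂V₁/∂t = 0
Scalar curl = -10*s
At (-2, 3): 20.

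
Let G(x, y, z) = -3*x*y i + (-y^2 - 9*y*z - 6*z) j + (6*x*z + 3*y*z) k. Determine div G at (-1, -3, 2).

∂G₁/∂x = -3*y
∂G₂/∂y = -2*y - 9*z
∂G₃/∂z = 6*x + 3*y
∇·G = 6*x - 2*y - 9*z
At (-1, -3, 2): -18.

-18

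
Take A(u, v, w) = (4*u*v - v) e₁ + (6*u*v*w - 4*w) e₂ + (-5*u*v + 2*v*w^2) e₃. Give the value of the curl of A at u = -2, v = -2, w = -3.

(8, -10, 45)

(∇×A)₁ = ∂A₃/∂v − ∂A₂/∂w = -6*u*v - 5*u + 2*w^2 + 4
(∇×A)₂ = ∂A₁/∂w − ∂A₃/∂u = 5*v
(∇×A)₃ = ∂A₂/∂u − ∂A₁/∂v = -4*u + 6*v*w + 1
∇×A = (-6*u*v - 5*u + 2*w^2 + 4, 5*v, -4*u + 6*v*w + 1)
At (-2, -2, -3): (8, -10, 45).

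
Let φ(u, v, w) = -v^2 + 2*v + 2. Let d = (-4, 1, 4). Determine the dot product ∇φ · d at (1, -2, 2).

6

∂φ/∂u = 0
∂φ/∂v = -2*v + 2
∂φ/∂w = 0
∇φ at (1, -2, 2) = (0, 6, 0)
∇φ · d = (0)(-4) + (6)(1) + (0)(4) = 6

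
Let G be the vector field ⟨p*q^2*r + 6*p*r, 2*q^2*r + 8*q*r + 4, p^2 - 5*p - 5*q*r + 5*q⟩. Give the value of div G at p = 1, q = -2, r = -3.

∂G₁/∂p = q^2*r + 6*r
∂G₂/∂q = 4*q*r + 8*r
∂G₃/∂r = -5*q
∇·G = q^2*r + 4*q*r - 5*q + 14*r
At (1, -2, -3): -20.

-20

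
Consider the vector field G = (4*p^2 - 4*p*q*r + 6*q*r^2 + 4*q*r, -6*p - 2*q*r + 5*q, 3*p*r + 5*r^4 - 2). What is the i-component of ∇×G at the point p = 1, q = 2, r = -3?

(∇×G)_1 = ∂G₃/∂q − ∂G₂/∂r
= 0 − (-2*q)
= 2*q
At (1, 2, -3): 4.

4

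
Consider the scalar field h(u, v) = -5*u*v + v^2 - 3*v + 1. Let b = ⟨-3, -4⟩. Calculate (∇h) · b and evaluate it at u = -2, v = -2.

-42

∂h/∂u = -5*v
∂h/∂v = -5*u + 2*v - 3
∇h at (-2, -2) = (10, 3)
∇h · b = (10)(-3) + (3)(-4) = -42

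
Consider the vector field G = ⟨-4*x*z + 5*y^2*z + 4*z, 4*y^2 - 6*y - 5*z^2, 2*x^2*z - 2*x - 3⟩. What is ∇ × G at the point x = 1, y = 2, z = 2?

(20, 14, -40)

(∇×G)₁ = ∂G₃/∂y − ∂G₂/∂z = 10*z
(∇×G)₂ = ∂G₁/∂z − ∂G₃/∂x = -4*x*z - 4*x + 5*y^2 + 6
(∇×G)₃ = ∂G₂/∂x − ∂G₁/∂y = -10*y*z
∇×G = (10*z, -4*x*z - 4*x + 5*y^2 + 6, -10*y*z)
At (1, 2, 2): (20, 14, -40).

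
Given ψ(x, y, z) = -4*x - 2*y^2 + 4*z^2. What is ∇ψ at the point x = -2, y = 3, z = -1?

(-4, -12, -8)

∂ψ/∂x = -4
∂ψ/∂y = -4*y
∂ψ/∂z = 8*z
∇ψ = (-4, -4*y, 8*z)
At (-2, 3, -1): (-4, -12, -8).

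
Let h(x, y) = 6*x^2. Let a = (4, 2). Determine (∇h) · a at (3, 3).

144

∂h/∂x = 12*x
∂h/∂y = 0
∇h at (3, 3) = (36, 0)
∇h · a = (36)(4) + (0)(2) = 144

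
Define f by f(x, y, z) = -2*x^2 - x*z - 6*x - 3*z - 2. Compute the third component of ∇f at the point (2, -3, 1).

-5

(∇f)_3 = ∂f/∂z = -x - 3
At (2, -3, 1): -5.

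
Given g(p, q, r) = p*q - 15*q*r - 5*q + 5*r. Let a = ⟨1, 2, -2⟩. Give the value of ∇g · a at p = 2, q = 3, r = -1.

107

∂g/∂p = q
∂g/∂q = p - 15*r - 5
∂g/∂r = -15*q + 5
∇g at (2, 3, -1) = (3, 12, -40)
∇g · a = (3)(1) + (12)(2) + (-40)(-2) = 107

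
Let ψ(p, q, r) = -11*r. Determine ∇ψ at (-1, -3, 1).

∂ψ/∂p = 0
∂ψ/∂q = 0
∂ψ/∂r = -11
∇ψ = (0, 0, -11)
At (-1, -3, 1): (0, 0, -11).

(0, 0, -11)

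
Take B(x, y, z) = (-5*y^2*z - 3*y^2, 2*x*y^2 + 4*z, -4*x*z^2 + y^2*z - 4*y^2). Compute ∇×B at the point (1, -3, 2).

(∇×B)₁ = ∂B₃/∂y − ∂B₂/∂z = 2*y*z - 8*y - 4
(∇×B)₂ = ∂B₁/∂z − ∂B₃/∂x = -5*y^2 + 4*z^2
(∇×B)₃ = ∂B₂/∂x − ∂B₁/∂y = 2*y^2 + 10*y*z + 6*y
∇×B = (2*y*z - 8*y - 4, -5*y^2 + 4*z^2, 2*y^2 + 10*y*z + 6*y)
At (1, -3, 2): (8, -29, -60).

(8, -29, -60)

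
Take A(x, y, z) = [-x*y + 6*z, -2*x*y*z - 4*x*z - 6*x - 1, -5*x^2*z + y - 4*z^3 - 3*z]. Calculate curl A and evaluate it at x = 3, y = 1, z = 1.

(∇×A)₁ = ∂A₃/∂y − ∂A₂/∂z = 2*x*y + 4*x + 1
(∇×A)₂ = ∂A₁/∂z − ∂A₃/∂x = 10*x*z + 6
(∇×A)₃ = ∂A₂/∂x − ∂A₁/∂y = x - 2*y*z - 4*z - 6
∇×A = (2*x*y + 4*x + 1, 10*x*z + 6, x - 2*y*z - 4*z - 6)
At (3, 1, 1): (19, 36, -9).

(19, 36, -9)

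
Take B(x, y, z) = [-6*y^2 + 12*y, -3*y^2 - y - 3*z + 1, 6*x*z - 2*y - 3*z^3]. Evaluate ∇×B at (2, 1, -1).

(∇×B)₁ = ∂B₃/∂y − ∂B₂/∂z = 1
(∇×B)₂ = ∂B₁/∂z − ∂B₃/∂x = -6*z
(∇×B)₃ = ∂B₂/∂x − ∂B₁/∂y = 12*y - 12
∇×B = (1, -6*z, 12*y - 12)
At (2, 1, -1): (1, 6, 0).

(1, 6, 0)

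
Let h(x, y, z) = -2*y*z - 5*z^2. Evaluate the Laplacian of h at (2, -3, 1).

-10

∂²h/∂x² = 0
∂²h/∂y² = 0
∂²h/∂z² = -10
∇²h = -10
At (2, -3, 1): -10.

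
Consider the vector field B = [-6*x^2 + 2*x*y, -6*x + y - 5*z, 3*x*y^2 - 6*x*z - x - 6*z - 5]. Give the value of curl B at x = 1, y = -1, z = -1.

(-1, -8, -8)

(∇×B)₁ = ∂B₃/∂y − ∂B₂/∂z = 6*x*y + 5
(∇×B)₂ = ∂B₁/∂z − ∂B₃/∂x = -3*y^2 + 6*z + 1
(∇×B)₃ = ∂B₂/∂x − ∂B₁/∂y = -2*x - 6
∇×B = (6*x*y + 5, -3*y^2 + 6*z + 1, -2*x - 6)
At (1, -1, -1): (-1, -8, -8).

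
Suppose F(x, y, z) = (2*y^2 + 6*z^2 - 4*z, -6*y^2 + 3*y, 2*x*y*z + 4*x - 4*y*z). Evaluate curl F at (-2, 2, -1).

(∇×F)₁ = ∂F₃/∂y − ∂F₂/∂z = 2*x*z - 4*z
(∇×F)₂ = ∂F₁/∂z − ∂F₃/∂x = -2*y*z + 12*z - 8
(∇×F)₃ = ∂F₂/∂x − ∂F₁/∂y = -4*y
∇×F = (2*x*z - 4*z, -2*y*z + 12*z - 8, -4*y)
At (-2, 2, -1): (8, -16, -8).

(8, -16, -8)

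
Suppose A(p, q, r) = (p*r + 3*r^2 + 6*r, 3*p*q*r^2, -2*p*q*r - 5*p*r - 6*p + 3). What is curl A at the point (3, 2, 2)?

(∇×A)₁ = ∂A₃/∂q − ∂A₂/∂r = -6*p*q*r - 2*p*r
(∇×A)₂ = ∂A₁/∂r − ∂A₃/∂p = p + 2*q*r + 11*r + 12
(∇×A)₃ = ∂A₂/∂p − ∂A₁/∂q = 3*q*r^2
∇×A = (-6*p*q*r - 2*p*r, p + 2*q*r + 11*r + 12, 3*q*r^2)
At (3, 2, 2): (-84, 45, 24).

(-84, 45, 24)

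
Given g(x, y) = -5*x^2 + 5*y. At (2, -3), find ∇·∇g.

-10

∂²g/∂x² = -10
∂²g/∂y² = 0
∇²g = -10
At (2, -3): -10.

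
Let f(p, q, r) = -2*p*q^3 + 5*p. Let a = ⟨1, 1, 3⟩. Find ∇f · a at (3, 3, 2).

∂f/∂p = -2*q^3 + 5
∂f/∂q = -6*p*q^2
∂f/∂r = 0
∇f at (3, 3, 2) = (-49, -162, 0)
∇f · a = (-49)(1) + (-162)(1) + (0)(3) = -211

-211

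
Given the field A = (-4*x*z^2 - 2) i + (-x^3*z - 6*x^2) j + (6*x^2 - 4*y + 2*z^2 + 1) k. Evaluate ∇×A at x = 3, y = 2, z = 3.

(23, -108, -117)

(∇×A)₁ = ∂A₃/∂y − ∂A₂/∂z = x^3 - 4
(∇×A)₂ = ∂A₁/∂z − ∂A₃/∂x = -8*x*z - 12*x
(∇×A)₃ = ∂A₂/∂x − ∂A₁/∂y = -3*x^2*z - 12*x
∇×A = (x^3 - 4, -8*x*z - 12*x, -3*x^2*z - 12*x)
At (3, 2, 3): (23, -108, -117).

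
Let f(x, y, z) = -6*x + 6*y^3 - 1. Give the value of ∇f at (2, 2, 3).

∂f/∂x = -6
∂f/∂y = 18*y^2
∂f/∂z = 0
∇f = (-6, 18*y^2, 0)
At (2, 2, 3): (-6, 72, 0).

(-6, 72, 0)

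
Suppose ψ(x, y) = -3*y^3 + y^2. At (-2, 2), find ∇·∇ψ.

-34

∂²ψ/∂x² = 0
∂²ψ/∂y² = 2*(-9*y + 1)
∇²ψ = -18*y + 2
At (-2, 2): -34.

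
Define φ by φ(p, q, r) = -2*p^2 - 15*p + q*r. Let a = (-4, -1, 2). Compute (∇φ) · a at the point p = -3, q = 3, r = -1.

∂φ/∂p = -4*p - 15
∂φ/∂q = r
∂φ/∂r = q
∇φ at (-3, 3, -1) = (-3, -1, 3)
∇φ · a = (-3)(-4) + (-1)(-1) + (3)(2) = 19

19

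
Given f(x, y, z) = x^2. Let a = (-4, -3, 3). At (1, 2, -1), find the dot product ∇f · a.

∂f/∂x = 2*x
∂f/∂y = 0
∂f/∂z = 0
∇f at (1, 2, -1) = (2, 0, 0)
∇f · a = (2)(-4) + (0)(-3) + (0)(3) = -8

-8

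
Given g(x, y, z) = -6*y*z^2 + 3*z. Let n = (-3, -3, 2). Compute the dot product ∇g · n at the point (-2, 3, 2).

-66

∂g/∂x = 0
∂g/∂y = -6*z^2
∂g/∂z = -12*y*z + 3
∇g at (-2, 3, 2) = (0, -24, -69)
∇g · n = (0)(-3) + (-24)(-3) + (-69)(2) = -66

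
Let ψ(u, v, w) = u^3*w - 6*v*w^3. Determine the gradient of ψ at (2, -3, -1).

(-12, 6, 62)

∂ψ/∂u = 3*u^2*w
∂ψ/∂v = -6*w^3
∂ψ/∂w = u^3 - 18*v*w^2
∇ψ = (3*u^2*w, -6*w^3, u^3 - 18*v*w^2)
At (2, -3, -1): (-12, 6, 62).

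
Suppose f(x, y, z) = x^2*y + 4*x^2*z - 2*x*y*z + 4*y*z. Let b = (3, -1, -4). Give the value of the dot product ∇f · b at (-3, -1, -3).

133

∂f/∂x = 2*x*y + 8*x*z - 2*y*z
∂f/∂y = x^2 - 2*x*z + 4*z
∂f/∂z = 4*x^2 - 2*x*y + 4*y
∇f at (-3, -1, -3) = (72, -21, 26)
∇f · b = (72)(3) + (-21)(-1) + (26)(-4) = 133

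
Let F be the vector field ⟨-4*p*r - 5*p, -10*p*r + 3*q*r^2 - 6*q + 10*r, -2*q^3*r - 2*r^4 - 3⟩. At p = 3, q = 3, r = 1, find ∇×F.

(∇×F)₁ = ∂F₃/∂q − ∂F₂/∂r = 10*p - 6*q^2*r - 6*q*r - 10
(∇×F)₂ = ∂F₁/∂r − ∂F₃/∂p = -4*p
(∇×F)₃ = ∂F₂/∂p − ∂F₁/∂q = -10*r
∇×F = (10*p - 6*q^2*r - 6*q*r - 10, -4*p, -10*r)
At (3, 3, 1): (-52, -12, -10).

(-52, -12, -10)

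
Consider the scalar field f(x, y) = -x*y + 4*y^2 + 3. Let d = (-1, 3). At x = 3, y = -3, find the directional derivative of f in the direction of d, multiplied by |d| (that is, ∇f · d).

∂f/∂x = -y
∂f/∂y = -x + 8*y
∇f at (3, -3) = (3, -27)
∇f · d = (3)(-1) + (-27)(3) = -84

-84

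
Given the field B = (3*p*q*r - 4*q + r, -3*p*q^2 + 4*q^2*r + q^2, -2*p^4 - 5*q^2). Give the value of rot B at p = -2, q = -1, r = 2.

(∇×B)₁ = ∂B₃/∂q − ∂B₂/∂r = -4*q^2 - 10*q
(∇×B)₂ = ∂B₁/∂r − ∂B₃/∂p = 8*p^3 + 3*p*q + 1
(∇×B)₃ = ∂B₂/∂p − ∂B₁/∂q = -3*p*r - 3*q^2 + 4
∇×B = (-4*q^2 - 10*q, 8*p^3 + 3*p*q + 1, -3*p*r - 3*q^2 + 4)
At (-2, -1, 2): (6, -57, 13).

(6, -57, 13)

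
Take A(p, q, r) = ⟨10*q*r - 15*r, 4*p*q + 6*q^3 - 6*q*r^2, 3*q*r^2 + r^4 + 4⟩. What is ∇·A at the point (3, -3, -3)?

∂A₁/∂p = 0
∂A₂/∂q = 4*p + 18*q^2 - 6*r^2
∂A₃/∂r = 6*q*r + 4*r^3
∇·A = 4*p + 18*q^2 + 6*q*r + 4*r^3 - 6*r^2
At (3, -3, -3): 66.

66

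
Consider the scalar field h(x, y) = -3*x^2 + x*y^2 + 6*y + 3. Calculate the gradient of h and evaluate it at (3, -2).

∂h/∂x = -6*x + y^2
∂h/∂y = 2*x*y + 6
∇h = (-6*x + y^2, 2*x*y + 6)
At (3, -2): (-14, -6).

(-14, -6)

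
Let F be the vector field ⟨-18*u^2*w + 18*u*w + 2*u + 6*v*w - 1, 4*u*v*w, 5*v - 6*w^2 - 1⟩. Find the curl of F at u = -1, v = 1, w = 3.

(9, -30, -6)

(∇×F)₁ = ∂F₃/∂v − ∂F₂/∂w = -4*u*v + 5
(∇×F)₂ = ∂F₁/∂w − ∂F₃/∂u = -18*u^2 + 18*u + 6*v
(∇×F)₃ = ∂F₂/∂u − ∂F₁/∂v = 4*v*w - 6*w
∇×F = (-4*u*v + 5, -18*u^2 + 18*u + 6*v, 4*v*w - 6*w)
At (-1, 1, 3): (9, -30, -6).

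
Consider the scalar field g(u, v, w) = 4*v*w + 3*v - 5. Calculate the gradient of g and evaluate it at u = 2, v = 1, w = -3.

∂g/∂u = 0
∂g/∂v = 4*w + 3
∂g/∂w = 4*v
∇g = (0, 4*w + 3, 4*v)
At (2, 1, -3): (0, -9, 4).

(0, -9, 4)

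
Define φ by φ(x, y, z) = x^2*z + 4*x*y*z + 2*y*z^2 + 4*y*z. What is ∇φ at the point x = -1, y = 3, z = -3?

(-30, 18, -35)

∂φ/∂x = 2*x*z + 4*y*z
∂φ/∂y = 4*x*z + 2*z^2 + 4*z
∂φ/∂z = x^2 + 4*x*y + 4*y*z + 4*y
∇φ = (2*x*z + 4*y*z, 4*x*z + 2*z^2 + 4*z, x^2 + 4*x*y + 4*y*z + 4*y)
At (-1, 3, -3): (-30, 18, -35).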